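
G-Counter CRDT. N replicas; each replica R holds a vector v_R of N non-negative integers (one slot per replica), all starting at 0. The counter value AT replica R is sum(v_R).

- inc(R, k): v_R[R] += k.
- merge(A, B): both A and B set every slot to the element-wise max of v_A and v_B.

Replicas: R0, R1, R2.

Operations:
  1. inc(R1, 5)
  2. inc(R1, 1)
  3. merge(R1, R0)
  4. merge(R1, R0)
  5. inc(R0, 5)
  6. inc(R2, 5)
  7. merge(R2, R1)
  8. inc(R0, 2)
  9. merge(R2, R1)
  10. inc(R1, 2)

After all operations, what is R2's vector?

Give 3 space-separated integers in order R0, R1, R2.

Answer: 0 6 5

Derivation:
Op 1: inc R1 by 5 -> R1=(0,5,0) value=5
Op 2: inc R1 by 1 -> R1=(0,6,0) value=6
Op 3: merge R1<->R0 -> R1=(0,6,0) R0=(0,6,0)
Op 4: merge R1<->R0 -> R1=(0,6,0) R0=(0,6,0)
Op 5: inc R0 by 5 -> R0=(5,6,0) value=11
Op 6: inc R2 by 5 -> R2=(0,0,5) value=5
Op 7: merge R2<->R1 -> R2=(0,6,5) R1=(0,6,5)
Op 8: inc R0 by 2 -> R0=(7,6,0) value=13
Op 9: merge R2<->R1 -> R2=(0,6,5) R1=(0,6,5)
Op 10: inc R1 by 2 -> R1=(0,8,5) value=13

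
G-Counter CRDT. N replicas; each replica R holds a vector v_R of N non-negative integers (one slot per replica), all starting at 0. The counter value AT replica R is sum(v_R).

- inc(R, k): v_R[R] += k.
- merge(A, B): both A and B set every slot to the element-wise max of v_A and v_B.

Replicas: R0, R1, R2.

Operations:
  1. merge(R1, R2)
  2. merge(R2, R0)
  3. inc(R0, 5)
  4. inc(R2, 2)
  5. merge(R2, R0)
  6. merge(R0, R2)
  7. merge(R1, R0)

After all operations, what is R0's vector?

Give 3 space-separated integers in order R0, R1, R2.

Op 1: merge R1<->R2 -> R1=(0,0,0) R2=(0,0,0)
Op 2: merge R2<->R0 -> R2=(0,0,0) R0=(0,0,0)
Op 3: inc R0 by 5 -> R0=(5,0,0) value=5
Op 4: inc R2 by 2 -> R2=(0,0,2) value=2
Op 5: merge R2<->R0 -> R2=(5,0,2) R0=(5,0,2)
Op 6: merge R0<->R2 -> R0=(5,0,2) R2=(5,0,2)
Op 7: merge R1<->R0 -> R1=(5,0,2) R0=(5,0,2)

Answer: 5 0 2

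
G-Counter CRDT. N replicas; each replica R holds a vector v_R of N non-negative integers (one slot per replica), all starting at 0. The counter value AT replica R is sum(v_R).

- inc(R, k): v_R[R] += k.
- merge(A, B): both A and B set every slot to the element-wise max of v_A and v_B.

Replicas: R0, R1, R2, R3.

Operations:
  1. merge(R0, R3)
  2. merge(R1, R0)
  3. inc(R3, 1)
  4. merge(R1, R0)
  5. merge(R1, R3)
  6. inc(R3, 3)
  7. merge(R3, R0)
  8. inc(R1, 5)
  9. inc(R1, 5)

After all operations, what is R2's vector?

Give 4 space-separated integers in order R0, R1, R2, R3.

Op 1: merge R0<->R3 -> R0=(0,0,0,0) R3=(0,0,0,0)
Op 2: merge R1<->R0 -> R1=(0,0,0,0) R0=(0,0,0,0)
Op 3: inc R3 by 1 -> R3=(0,0,0,1) value=1
Op 4: merge R1<->R0 -> R1=(0,0,0,0) R0=(0,0,0,0)
Op 5: merge R1<->R3 -> R1=(0,0,0,1) R3=(0,0,0,1)
Op 6: inc R3 by 3 -> R3=(0,0,0,4) value=4
Op 7: merge R3<->R0 -> R3=(0,0,0,4) R0=(0,0,0,4)
Op 8: inc R1 by 5 -> R1=(0,5,0,1) value=6
Op 9: inc R1 by 5 -> R1=(0,10,0,1) value=11

Answer: 0 0 0 0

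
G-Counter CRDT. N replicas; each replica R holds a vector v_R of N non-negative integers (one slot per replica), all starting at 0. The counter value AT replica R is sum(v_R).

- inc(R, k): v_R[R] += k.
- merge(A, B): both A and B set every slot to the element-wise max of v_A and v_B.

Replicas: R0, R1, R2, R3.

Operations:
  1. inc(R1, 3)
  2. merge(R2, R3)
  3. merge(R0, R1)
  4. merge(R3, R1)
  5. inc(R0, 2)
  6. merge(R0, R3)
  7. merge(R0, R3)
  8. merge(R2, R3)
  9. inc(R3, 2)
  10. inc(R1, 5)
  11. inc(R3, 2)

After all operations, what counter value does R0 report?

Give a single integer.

Answer: 5

Derivation:
Op 1: inc R1 by 3 -> R1=(0,3,0,0) value=3
Op 2: merge R2<->R3 -> R2=(0,0,0,0) R3=(0,0,0,0)
Op 3: merge R0<->R1 -> R0=(0,3,0,0) R1=(0,3,0,0)
Op 4: merge R3<->R1 -> R3=(0,3,0,0) R1=(0,3,0,0)
Op 5: inc R0 by 2 -> R0=(2,3,0,0) value=5
Op 6: merge R0<->R3 -> R0=(2,3,0,0) R3=(2,3,0,0)
Op 7: merge R0<->R3 -> R0=(2,3,0,0) R3=(2,3,0,0)
Op 8: merge R2<->R3 -> R2=(2,3,0,0) R3=(2,3,0,0)
Op 9: inc R3 by 2 -> R3=(2,3,0,2) value=7
Op 10: inc R1 by 5 -> R1=(0,8,0,0) value=8
Op 11: inc R3 by 2 -> R3=(2,3,0,4) value=9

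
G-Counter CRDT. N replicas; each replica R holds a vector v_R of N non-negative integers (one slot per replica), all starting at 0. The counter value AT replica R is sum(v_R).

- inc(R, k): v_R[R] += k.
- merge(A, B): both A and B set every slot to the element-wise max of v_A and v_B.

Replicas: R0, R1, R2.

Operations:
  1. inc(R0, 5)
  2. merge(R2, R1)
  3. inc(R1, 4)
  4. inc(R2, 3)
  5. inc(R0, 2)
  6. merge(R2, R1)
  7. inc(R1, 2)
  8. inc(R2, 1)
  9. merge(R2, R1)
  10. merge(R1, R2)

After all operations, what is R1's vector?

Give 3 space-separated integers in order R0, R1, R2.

Answer: 0 6 4

Derivation:
Op 1: inc R0 by 5 -> R0=(5,0,0) value=5
Op 2: merge R2<->R1 -> R2=(0,0,0) R1=(0,0,0)
Op 3: inc R1 by 4 -> R1=(0,4,0) value=4
Op 4: inc R2 by 3 -> R2=(0,0,3) value=3
Op 5: inc R0 by 2 -> R0=(7,0,0) value=7
Op 6: merge R2<->R1 -> R2=(0,4,3) R1=(0,4,3)
Op 7: inc R1 by 2 -> R1=(0,6,3) value=9
Op 8: inc R2 by 1 -> R2=(0,4,4) value=8
Op 9: merge R2<->R1 -> R2=(0,6,4) R1=(0,6,4)
Op 10: merge R1<->R2 -> R1=(0,6,4) R2=(0,6,4)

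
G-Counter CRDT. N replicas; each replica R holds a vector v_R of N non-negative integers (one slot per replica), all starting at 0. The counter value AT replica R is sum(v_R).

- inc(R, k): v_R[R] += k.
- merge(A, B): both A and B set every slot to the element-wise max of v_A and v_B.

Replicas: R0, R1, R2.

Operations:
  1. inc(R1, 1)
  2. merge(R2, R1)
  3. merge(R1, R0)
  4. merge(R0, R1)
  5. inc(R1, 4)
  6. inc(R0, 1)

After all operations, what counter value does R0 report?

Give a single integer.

Op 1: inc R1 by 1 -> R1=(0,1,0) value=1
Op 2: merge R2<->R1 -> R2=(0,1,0) R1=(0,1,0)
Op 3: merge R1<->R0 -> R1=(0,1,0) R0=(0,1,0)
Op 4: merge R0<->R1 -> R0=(0,1,0) R1=(0,1,0)
Op 5: inc R1 by 4 -> R1=(0,5,0) value=5
Op 6: inc R0 by 1 -> R0=(1,1,0) value=2

Answer: 2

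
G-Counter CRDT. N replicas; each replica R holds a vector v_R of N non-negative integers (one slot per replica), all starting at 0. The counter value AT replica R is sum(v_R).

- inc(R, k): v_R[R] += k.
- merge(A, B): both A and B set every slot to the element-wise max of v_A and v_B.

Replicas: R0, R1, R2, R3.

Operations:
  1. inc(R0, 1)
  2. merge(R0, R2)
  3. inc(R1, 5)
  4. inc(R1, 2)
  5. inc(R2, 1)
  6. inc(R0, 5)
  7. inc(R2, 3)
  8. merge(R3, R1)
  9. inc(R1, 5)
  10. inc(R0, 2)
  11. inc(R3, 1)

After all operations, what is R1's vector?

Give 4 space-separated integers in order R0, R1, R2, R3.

Answer: 0 12 0 0

Derivation:
Op 1: inc R0 by 1 -> R0=(1,0,0,0) value=1
Op 2: merge R0<->R2 -> R0=(1,0,0,0) R2=(1,0,0,0)
Op 3: inc R1 by 5 -> R1=(0,5,0,0) value=5
Op 4: inc R1 by 2 -> R1=(0,7,0,0) value=7
Op 5: inc R2 by 1 -> R2=(1,0,1,0) value=2
Op 6: inc R0 by 5 -> R0=(6,0,0,0) value=6
Op 7: inc R2 by 3 -> R2=(1,0,4,0) value=5
Op 8: merge R3<->R1 -> R3=(0,7,0,0) R1=(0,7,0,0)
Op 9: inc R1 by 5 -> R1=(0,12,0,0) value=12
Op 10: inc R0 by 2 -> R0=(8,0,0,0) value=8
Op 11: inc R3 by 1 -> R3=(0,7,0,1) value=8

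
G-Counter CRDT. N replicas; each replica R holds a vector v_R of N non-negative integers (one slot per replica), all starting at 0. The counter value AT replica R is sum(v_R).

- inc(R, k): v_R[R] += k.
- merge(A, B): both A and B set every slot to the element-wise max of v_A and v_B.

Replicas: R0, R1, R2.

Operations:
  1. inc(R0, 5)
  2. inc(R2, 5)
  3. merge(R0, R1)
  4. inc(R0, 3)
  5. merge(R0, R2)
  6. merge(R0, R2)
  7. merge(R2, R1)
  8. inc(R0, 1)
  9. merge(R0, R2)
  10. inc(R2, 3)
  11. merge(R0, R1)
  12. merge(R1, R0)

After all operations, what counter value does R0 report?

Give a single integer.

Op 1: inc R0 by 5 -> R0=(5,0,0) value=5
Op 2: inc R2 by 5 -> R2=(0,0,5) value=5
Op 3: merge R0<->R1 -> R0=(5,0,0) R1=(5,0,0)
Op 4: inc R0 by 3 -> R0=(8,0,0) value=8
Op 5: merge R0<->R2 -> R0=(8,0,5) R2=(8,0,5)
Op 6: merge R0<->R2 -> R0=(8,0,5) R2=(8,0,5)
Op 7: merge R2<->R1 -> R2=(8,0,5) R1=(8,0,5)
Op 8: inc R0 by 1 -> R0=(9,0,5) value=14
Op 9: merge R0<->R2 -> R0=(9,0,5) R2=(9,0,5)
Op 10: inc R2 by 3 -> R2=(9,0,8) value=17
Op 11: merge R0<->R1 -> R0=(9,0,5) R1=(9,0,5)
Op 12: merge R1<->R0 -> R1=(9,0,5) R0=(9,0,5)

Answer: 14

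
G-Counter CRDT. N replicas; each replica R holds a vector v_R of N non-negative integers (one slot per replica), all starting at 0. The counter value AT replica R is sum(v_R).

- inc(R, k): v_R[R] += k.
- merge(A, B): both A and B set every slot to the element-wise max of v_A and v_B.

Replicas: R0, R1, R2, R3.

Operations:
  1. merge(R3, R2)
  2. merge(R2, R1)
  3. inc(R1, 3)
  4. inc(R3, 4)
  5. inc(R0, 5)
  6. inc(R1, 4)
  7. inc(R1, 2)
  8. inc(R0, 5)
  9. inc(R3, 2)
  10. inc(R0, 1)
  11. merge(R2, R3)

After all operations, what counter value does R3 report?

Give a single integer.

Answer: 6

Derivation:
Op 1: merge R3<->R2 -> R3=(0,0,0,0) R2=(0,0,0,0)
Op 2: merge R2<->R1 -> R2=(0,0,0,0) R1=(0,0,0,0)
Op 3: inc R1 by 3 -> R1=(0,3,0,0) value=3
Op 4: inc R3 by 4 -> R3=(0,0,0,4) value=4
Op 5: inc R0 by 5 -> R0=(5,0,0,0) value=5
Op 6: inc R1 by 4 -> R1=(0,7,0,0) value=7
Op 7: inc R1 by 2 -> R1=(0,9,0,0) value=9
Op 8: inc R0 by 5 -> R0=(10,0,0,0) value=10
Op 9: inc R3 by 2 -> R3=(0,0,0,6) value=6
Op 10: inc R0 by 1 -> R0=(11,0,0,0) value=11
Op 11: merge R2<->R3 -> R2=(0,0,0,6) R3=(0,0,0,6)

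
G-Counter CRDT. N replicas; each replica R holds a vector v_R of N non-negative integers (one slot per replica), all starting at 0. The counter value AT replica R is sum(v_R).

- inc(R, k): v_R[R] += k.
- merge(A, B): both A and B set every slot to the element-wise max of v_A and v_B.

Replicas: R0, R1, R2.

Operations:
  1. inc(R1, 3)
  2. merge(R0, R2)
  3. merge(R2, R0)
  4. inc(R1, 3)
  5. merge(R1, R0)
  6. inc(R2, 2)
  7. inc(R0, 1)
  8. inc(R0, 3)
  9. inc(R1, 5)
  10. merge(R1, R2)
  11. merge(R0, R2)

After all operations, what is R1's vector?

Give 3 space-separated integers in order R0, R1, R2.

Answer: 0 11 2

Derivation:
Op 1: inc R1 by 3 -> R1=(0,3,0) value=3
Op 2: merge R0<->R2 -> R0=(0,0,0) R2=(0,0,0)
Op 3: merge R2<->R0 -> R2=(0,0,0) R0=(0,0,0)
Op 4: inc R1 by 3 -> R1=(0,6,0) value=6
Op 5: merge R1<->R0 -> R1=(0,6,0) R0=(0,6,0)
Op 6: inc R2 by 2 -> R2=(0,0,2) value=2
Op 7: inc R0 by 1 -> R0=(1,6,0) value=7
Op 8: inc R0 by 3 -> R0=(4,6,0) value=10
Op 9: inc R1 by 5 -> R1=(0,11,0) value=11
Op 10: merge R1<->R2 -> R1=(0,11,2) R2=(0,11,2)
Op 11: merge R0<->R2 -> R0=(4,11,2) R2=(4,11,2)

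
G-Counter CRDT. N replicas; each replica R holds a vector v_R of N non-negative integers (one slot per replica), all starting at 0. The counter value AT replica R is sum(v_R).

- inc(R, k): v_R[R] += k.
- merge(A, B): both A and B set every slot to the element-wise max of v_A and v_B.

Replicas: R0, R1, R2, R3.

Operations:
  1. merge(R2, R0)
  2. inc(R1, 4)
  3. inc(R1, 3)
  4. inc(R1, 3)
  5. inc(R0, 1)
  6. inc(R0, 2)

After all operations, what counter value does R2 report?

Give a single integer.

Op 1: merge R2<->R0 -> R2=(0,0,0,0) R0=(0,0,0,0)
Op 2: inc R1 by 4 -> R1=(0,4,0,0) value=4
Op 3: inc R1 by 3 -> R1=(0,7,0,0) value=7
Op 4: inc R1 by 3 -> R1=(0,10,0,0) value=10
Op 5: inc R0 by 1 -> R0=(1,0,0,0) value=1
Op 6: inc R0 by 2 -> R0=(3,0,0,0) value=3

Answer: 0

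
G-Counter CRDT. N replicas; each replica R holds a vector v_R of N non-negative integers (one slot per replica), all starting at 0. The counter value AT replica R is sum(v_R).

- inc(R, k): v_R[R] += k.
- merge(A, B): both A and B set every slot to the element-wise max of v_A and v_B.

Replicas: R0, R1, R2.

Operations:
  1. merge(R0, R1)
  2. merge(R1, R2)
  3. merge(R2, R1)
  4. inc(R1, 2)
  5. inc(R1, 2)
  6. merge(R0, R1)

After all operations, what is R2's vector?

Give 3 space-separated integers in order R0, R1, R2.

Answer: 0 0 0

Derivation:
Op 1: merge R0<->R1 -> R0=(0,0,0) R1=(0,0,0)
Op 2: merge R1<->R2 -> R1=(0,0,0) R2=(0,0,0)
Op 3: merge R2<->R1 -> R2=(0,0,0) R1=(0,0,0)
Op 4: inc R1 by 2 -> R1=(0,2,0) value=2
Op 5: inc R1 by 2 -> R1=(0,4,0) value=4
Op 6: merge R0<->R1 -> R0=(0,4,0) R1=(0,4,0)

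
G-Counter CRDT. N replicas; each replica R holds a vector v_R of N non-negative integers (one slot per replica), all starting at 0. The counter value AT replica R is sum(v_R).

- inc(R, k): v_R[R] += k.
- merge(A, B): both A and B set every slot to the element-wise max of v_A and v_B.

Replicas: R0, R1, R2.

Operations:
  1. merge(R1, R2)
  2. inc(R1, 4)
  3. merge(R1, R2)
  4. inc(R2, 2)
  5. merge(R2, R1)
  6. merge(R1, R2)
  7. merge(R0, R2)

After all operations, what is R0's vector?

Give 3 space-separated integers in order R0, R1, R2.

Answer: 0 4 2

Derivation:
Op 1: merge R1<->R2 -> R1=(0,0,0) R2=(0,0,0)
Op 2: inc R1 by 4 -> R1=(0,4,0) value=4
Op 3: merge R1<->R2 -> R1=(0,4,0) R2=(0,4,0)
Op 4: inc R2 by 2 -> R2=(0,4,2) value=6
Op 5: merge R2<->R1 -> R2=(0,4,2) R1=(0,4,2)
Op 6: merge R1<->R2 -> R1=(0,4,2) R2=(0,4,2)
Op 7: merge R0<->R2 -> R0=(0,4,2) R2=(0,4,2)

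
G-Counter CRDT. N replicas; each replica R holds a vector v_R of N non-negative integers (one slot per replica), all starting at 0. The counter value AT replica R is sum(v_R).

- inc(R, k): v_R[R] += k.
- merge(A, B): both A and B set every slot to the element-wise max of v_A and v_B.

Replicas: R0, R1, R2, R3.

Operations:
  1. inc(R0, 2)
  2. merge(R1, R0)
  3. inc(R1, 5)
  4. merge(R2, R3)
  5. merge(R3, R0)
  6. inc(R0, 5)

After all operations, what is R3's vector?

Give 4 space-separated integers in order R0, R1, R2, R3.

Answer: 2 0 0 0

Derivation:
Op 1: inc R0 by 2 -> R0=(2,0,0,0) value=2
Op 2: merge R1<->R0 -> R1=(2,0,0,0) R0=(2,0,0,0)
Op 3: inc R1 by 5 -> R1=(2,5,0,0) value=7
Op 4: merge R2<->R3 -> R2=(0,0,0,0) R3=(0,0,0,0)
Op 5: merge R3<->R0 -> R3=(2,0,0,0) R0=(2,0,0,0)
Op 6: inc R0 by 5 -> R0=(7,0,0,0) value=7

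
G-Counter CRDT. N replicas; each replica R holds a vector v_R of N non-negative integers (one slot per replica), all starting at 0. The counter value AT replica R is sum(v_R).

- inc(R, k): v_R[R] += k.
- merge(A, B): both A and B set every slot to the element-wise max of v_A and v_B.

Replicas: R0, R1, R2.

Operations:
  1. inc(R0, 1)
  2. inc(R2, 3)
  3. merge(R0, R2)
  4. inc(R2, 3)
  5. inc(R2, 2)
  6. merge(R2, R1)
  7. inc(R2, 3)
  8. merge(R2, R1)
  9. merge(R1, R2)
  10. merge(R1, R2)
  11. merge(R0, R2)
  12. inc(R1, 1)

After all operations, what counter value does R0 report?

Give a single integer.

Answer: 12

Derivation:
Op 1: inc R0 by 1 -> R0=(1,0,0) value=1
Op 2: inc R2 by 3 -> R2=(0,0,3) value=3
Op 3: merge R0<->R2 -> R0=(1,0,3) R2=(1,0,3)
Op 4: inc R2 by 3 -> R2=(1,0,6) value=7
Op 5: inc R2 by 2 -> R2=(1,0,8) value=9
Op 6: merge R2<->R1 -> R2=(1,0,8) R1=(1,0,8)
Op 7: inc R2 by 3 -> R2=(1,0,11) value=12
Op 8: merge R2<->R1 -> R2=(1,0,11) R1=(1,0,11)
Op 9: merge R1<->R2 -> R1=(1,0,11) R2=(1,0,11)
Op 10: merge R1<->R2 -> R1=(1,0,11) R2=(1,0,11)
Op 11: merge R0<->R2 -> R0=(1,0,11) R2=(1,0,11)
Op 12: inc R1 by 1 -> R1=(1,1,11) value=13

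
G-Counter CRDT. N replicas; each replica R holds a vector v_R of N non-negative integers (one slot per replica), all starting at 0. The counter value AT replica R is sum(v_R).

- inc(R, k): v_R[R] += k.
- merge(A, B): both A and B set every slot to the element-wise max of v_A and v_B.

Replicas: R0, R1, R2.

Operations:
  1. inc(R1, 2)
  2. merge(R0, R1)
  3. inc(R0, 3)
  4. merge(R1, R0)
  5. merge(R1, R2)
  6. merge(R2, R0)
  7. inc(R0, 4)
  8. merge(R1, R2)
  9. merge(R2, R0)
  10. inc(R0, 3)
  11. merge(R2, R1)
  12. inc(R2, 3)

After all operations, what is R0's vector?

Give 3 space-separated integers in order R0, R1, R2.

Op 1: inc R1 by 2 -> R1=(0,2,0) value=2
Op 2: merge R0<->R1 -> R0=(0,2,0) R1=(0,2,0)
Op 3: inc R0 by 3 -> R0=(3,2,0) value=5
Op 4: merge R1<->R0 -> R1=(3,2,0) R0=(3,2,0)
Op 5: merge R1<->R2 -> R1=(3,2,0) R2=(3,2,0)
Op 6: merge R2<->R0 -> R2=(3,2,0) R0=(3,2,0)
Op 7: inc R0 by 4 -> R0=(7,2,0) value=9
Op 8: merge R1<->R2 -> R1=(3,2,0) R2=(3,2,0)
Op 9: merge R2<->R0 -> R2=(7,2,0) R0=(7,2,0)
Op 10: inc R0 by 3 -> R0=(10,2,0) value=12
Op 11: merge R2<->R1 -> R2=(7,2,0) R1=(7,2,0)
Op 12: inc R2 by 3 -> R2=(7,2,3) value=12

Answer: 10 2 0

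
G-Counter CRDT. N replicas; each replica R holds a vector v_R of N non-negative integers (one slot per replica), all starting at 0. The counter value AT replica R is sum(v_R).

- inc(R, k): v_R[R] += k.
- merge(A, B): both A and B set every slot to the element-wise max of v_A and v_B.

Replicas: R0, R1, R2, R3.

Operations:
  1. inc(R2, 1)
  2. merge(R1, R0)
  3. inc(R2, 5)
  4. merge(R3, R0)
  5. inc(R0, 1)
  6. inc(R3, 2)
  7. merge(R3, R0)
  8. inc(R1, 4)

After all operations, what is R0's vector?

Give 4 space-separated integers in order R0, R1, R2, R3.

Answer: 1 0 0 2

Derivation:
Op 1: inc R2 by 1 -> R2=(0,0,1,0) value=1
Op 2: merge R1<->R0 -> R1=(0,0,0,0) R0=(0,0,0,0)
Op 3: inc R2 by 5 -> R2=(0,0,6,0) value=6
Op 4: merge R3<->R0 -> R3=(0,0,0,0) R0=(0,0,0,0)
Op 5: inc R0 by 1 -> R0=(1,0,0,0) value=1
Op 6: inc R3 by 2 -> R3=(0,0,0,2) value=2
Op 7: merge R3<->R0 -> R3=(1,0,0,2) R0=(1,0,0,2)
Op 8: inc R1 by 4 -> R1=(0,4,0,0) value=4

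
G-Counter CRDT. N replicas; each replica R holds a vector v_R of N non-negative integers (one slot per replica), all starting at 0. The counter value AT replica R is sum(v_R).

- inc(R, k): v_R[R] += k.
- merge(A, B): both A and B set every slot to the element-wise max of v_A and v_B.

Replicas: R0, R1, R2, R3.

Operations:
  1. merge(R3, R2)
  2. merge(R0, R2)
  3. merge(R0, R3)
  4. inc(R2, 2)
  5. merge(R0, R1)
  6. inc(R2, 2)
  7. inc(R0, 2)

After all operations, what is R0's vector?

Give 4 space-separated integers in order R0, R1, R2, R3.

Op 1: merge R3<->R2 -> R3=(0,0,0,0) R2=(0,0,0,0)
Op 2: merge R0<->R2 -> R0=(0,0,0,0) R2=(0,0,0,0)
Op 3: merge R0<->R3 -> R0=(0,0,0,0) R3=(0,0,0,0)
Op 4: inc R2 by 2 -> R2=(0,0,2,0) value=2
Op 5: merge R0<->R1 -> R0=(0,0,0,0) R1=(0,0,0,0)
Op 6: inc R2 by 2 -> R2=(0,0,4,0) value=4
Op 7: inc R0 by 2 -> R0=(2,0,0,0) value=2

Answer: 2 0 0 0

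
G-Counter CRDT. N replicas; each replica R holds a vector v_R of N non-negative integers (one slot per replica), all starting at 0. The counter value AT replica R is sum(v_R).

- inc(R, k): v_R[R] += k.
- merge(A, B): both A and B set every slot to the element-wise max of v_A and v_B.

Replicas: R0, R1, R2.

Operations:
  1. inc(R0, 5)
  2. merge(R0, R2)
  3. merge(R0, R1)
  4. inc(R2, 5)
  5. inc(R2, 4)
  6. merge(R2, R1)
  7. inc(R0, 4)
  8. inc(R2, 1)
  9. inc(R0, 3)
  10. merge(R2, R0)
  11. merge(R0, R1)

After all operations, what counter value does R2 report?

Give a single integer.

Answer: 22

Derivation:
Op 1: inc R0 by 5 -> R0=(5,0,0) value=5
Op 2: merge R0<->R2 -> R0=(5,0,0) R2=(5,0,0)
Op 3: merge R0<->R1 -> R0=(5,0,0) R1=(5,0,0)
Op 4: inc R2 by 5 -> R2=(5,0,5) value=10
Op 5: inc R2 by 4 -> R2=(5,0,9) value=14
Op 6: merge R2<->R1 -> R2=(5,0,9) R1=(5,0,9)
Op 7: inc R0 by 4 -> R0=(9,0,0) value=9
Op 8: inc R2 by 1 -> R2=(5,0,10) value=15
Op 9: inc R0 by 3 -> R0=(12,0,0) value=12
Op 10: merge R2<->R0 -> R2=(12,0,10) R0=(12,0,10)
Op 11: merge R0<->R1 -> R0=(12,0,10) R1=(12,0,10)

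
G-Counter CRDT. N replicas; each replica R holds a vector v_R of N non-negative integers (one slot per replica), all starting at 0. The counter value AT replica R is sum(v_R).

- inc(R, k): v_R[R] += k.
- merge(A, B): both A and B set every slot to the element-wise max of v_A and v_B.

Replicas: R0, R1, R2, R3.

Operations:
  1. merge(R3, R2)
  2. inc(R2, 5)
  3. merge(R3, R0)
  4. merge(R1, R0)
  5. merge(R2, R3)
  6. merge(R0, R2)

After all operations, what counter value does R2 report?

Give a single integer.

Answer: 5

Derivation:
Op 1: merge R3<->R2 -> R3=(0,0,0,0) R2=(0,0,0,0)
Op 2: inc R2 by 5 -> R2=(0,0,5,0) value=5
Op 3: merge R3<->R0 -> R3=(0,0,0,0) R0=(0,0,0,0)
Op 4: merge R1<->R0 -> R1=(0,0,0,0) R0=(0,0,0,0)
Op 5: merge R2<->R3 -> R2=(0,0,5,0) R3=(0,0,5,0)
Op 6: merge R0<->R2 -> R0=(0,0,5,0) R2=(0,0,5,0)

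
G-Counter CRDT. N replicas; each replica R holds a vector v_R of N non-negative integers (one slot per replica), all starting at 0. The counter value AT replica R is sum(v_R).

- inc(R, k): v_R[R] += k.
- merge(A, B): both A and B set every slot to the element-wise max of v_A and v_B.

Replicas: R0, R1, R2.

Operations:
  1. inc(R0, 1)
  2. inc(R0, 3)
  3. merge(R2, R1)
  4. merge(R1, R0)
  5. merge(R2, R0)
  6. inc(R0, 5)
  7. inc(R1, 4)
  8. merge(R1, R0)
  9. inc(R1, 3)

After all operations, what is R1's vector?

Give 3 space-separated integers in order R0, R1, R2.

Answer: 9 7 0

Derivation:
Op 1: inc R0 by 1 -> R0=(1,0,0) value=1
Op 2: inc R0 by 3 -> R0=(4,0,0) value=4
Op 3: merge R2<->R1 -> R2=(0,0,0) R1=(0,0,0)
Op 4: merge R1<->R0 -> R1=(4,0,0) R0=(4,0,0)
Op 5: merge R2<->R0 -> R2=(4,0,0) R0=(4,0,0)
Op 6: inc R0 by 5 -> R0=(9,0,0) value=9
Op 7: inc R1 by 4 -> R1=(4,4,0) value=8
Op 8: merge R1<->R0 -> R1=(9,4,0) R0=(9,4,0)
Op 9: inc R1 by 3 -> R1=(9,7,0) value=16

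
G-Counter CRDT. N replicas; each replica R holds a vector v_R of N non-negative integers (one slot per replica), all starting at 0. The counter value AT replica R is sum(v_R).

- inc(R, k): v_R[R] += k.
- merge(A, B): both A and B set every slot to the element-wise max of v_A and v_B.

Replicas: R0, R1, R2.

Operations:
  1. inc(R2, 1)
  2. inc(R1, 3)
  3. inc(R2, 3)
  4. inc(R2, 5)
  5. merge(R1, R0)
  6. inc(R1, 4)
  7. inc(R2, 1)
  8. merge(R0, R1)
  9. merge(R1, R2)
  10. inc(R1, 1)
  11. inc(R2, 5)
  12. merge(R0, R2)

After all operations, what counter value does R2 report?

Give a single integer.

Op 1: inc R2 by 1 -> R2=(0,0,1) value=1
Op 2: inc R1 by 3 -> R1=(0,3,0) value=3
Op 3: inc R2 by 3 -> R2=(0,0,4) value=4
Op 4: inc R2 by 5 -> R2=(0,0,9) value=9
Op 5: merge R1<->R0 -> R1=(0,3,0) R0=(0,3,0)
Op 6: inc R1 by 4 -> R1=(0,7,0) value=7
Op 7: inc R2 by 1 -> R2=(0,0,10) value=10
Op 8: merge R0<->R1 -> R0=(0,7,0) R1=(0,7,0)
Op 9: merge R1<->R2 -> R1=(0,7,10) R2=(0,7,10)
Op 10: inc R1 by 1 -> R1=(0,8,10) value=18
Op 11: inc R2 by 5 -> R2=(0,7,15) value=22
Op 12: merge R0<->R2 -> R0=(0,7,15) R2=(0,7,15)

Answer: 22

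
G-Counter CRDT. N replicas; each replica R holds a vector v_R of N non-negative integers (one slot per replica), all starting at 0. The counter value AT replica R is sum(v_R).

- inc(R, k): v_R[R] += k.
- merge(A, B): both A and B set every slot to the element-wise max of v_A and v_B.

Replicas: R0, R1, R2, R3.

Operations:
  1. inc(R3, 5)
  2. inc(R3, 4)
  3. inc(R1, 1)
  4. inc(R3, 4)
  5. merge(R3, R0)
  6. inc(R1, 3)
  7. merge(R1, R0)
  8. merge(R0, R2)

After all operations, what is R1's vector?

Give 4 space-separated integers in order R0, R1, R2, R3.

Op 1: inc R3 by 5 -> R3=(0,0,0,5) value=5
Op 2: inc R3 by 4 -> R3=(0,0,0,9) value=9
Op 3: inc R1 by 1 -> R1=(0,1,0,0) value=1
Op 4: inc R3 by 4 -> R3=(0,0,0,13) value=13
Op 5: merge R3<->R0 -> R3=(0,0,0,13) R0=(0,0,0,13)
Op 6: inc R1 by 3 -> R1=(0,4,0,0) value=4
Op 7: merge R1<->R0 -> R1=(0,4,0,13) R0=(0,4,0,13)
Op 8: merge R0<->R2 -> R0=(0,4,0,13) R2=(0,4,0,13)

Answer: 0 4 0 13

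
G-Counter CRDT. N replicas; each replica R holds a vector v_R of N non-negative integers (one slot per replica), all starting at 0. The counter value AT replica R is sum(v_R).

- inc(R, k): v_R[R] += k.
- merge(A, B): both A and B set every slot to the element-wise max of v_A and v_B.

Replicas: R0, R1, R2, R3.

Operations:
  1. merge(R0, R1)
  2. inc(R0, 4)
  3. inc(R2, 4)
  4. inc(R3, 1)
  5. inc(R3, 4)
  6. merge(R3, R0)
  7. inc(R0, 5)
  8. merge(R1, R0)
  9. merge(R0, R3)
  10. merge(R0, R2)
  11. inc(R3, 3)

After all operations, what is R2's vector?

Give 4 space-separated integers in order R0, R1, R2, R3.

Op 1: merge R0<->R1 -> R0=(0,0,0,0) R1=(0,0,0,0)
Op 2: inc R0 by 4 -> R0=(4,0,0,0) value=4
Op 3: inc R2 by 4 -> R2=(0,0,4,0) value=4
Op 4: inc R3 by 1 -> R3=(0,0,0,1) value=1
Op 5: inc R3 by 4 -> R3=(0,0,0,5) value=5
Op 6: merge R3<->R0 -> R3=(4,0,0,5) R0=(4,0,0,5)
Op 7: inc R0 by 5 -> R0=(9,0,0,5) value=14
Op 8: merge R1<->R0 -> R1=(9,0,0,5) R0=(9,0,0,5)
Op 9: merge R0<->R3 -> R0=(9,0,0,5) R3=(9,0,0,5)
Op 10: merge R0<->R2 -> R0=(9,0,4,5) R2=(9,0,4,5)
Op 11: inc R3 by 3 -> R3=(9,0,0,8) value=17

Answer: 9 0 4 5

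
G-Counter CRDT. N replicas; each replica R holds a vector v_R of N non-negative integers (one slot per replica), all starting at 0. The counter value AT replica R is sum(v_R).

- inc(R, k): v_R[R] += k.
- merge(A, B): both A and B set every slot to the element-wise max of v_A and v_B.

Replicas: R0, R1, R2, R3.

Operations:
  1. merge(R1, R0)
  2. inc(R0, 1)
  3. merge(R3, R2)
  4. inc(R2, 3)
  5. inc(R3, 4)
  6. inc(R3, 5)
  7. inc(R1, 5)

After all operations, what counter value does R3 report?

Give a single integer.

Op 1: merge R1<->R0 -> R1=(0,0,0,0) R0=(0,0,0,0)
Op 2: inc R0 by 1 -> R0=(1,0,0,0) value=1
Op 3: merge R3<->R2 -> R3=(0,0,0,0) R2=(0,0,0,0)
Op 4: inc R2 by 3 -> R2=(0,0,3,0) value=3
Op 5: inc R3 by 4 -> R3=(0,0,0,4) value=4
Op 6: inc R3 by 5 -> R3=(0,0,0,9) value=9
Op 7: inc R1 by 5 -> R1=(0,5,0,0) value=5

Answer: 9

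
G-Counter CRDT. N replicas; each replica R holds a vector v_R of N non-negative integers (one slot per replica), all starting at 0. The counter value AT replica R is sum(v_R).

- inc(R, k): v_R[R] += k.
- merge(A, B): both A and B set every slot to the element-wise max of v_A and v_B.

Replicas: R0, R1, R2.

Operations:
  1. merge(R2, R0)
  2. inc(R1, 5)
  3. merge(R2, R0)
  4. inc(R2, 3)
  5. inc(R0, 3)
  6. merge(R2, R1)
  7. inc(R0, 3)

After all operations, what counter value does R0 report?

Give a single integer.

Answer: 6

Derivation:
Op 1: merge R2<->R0 -> R2=(0,0,0) R0=(0,0,0)
Op 2: inc R1 by 5 -> R1=(0,5,0) value=5
Op 3: merge R2<->R0 -> R2=(0,0,0) R0=(0,0,0)
Op 4: inc R2 by 3 -> R2=(0,0,3) value=3
Op 5: inc R0 by 3 -> R0=(3,0,0) value=3
Op 6: merge R2<->R1 -> R2=(0,5,3) R1=(0,5,3)
Op 7: inc R0 by 3 -> R0=(6,0,0) value=6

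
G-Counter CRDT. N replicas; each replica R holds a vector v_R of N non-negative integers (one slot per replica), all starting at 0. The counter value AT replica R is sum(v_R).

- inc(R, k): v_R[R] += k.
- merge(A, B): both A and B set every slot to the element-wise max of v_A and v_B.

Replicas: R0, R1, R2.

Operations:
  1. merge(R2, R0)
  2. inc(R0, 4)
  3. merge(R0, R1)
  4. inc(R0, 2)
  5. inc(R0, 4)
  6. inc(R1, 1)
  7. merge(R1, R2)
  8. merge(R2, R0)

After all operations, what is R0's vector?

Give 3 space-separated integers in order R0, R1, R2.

Op 1: merge R2<->R0 -> R2=(0,0,0) R0=(0,0,0)
Op 2: inc R0 by 4 -> R0=(4,0,0) value=4
Op 3: merge R0<->R1 -> R0=(4,0,0) R1=(4,0,0)
Op 4: inc R0 by 2 -> R0=(6,0,0) value=6
Op 5: inc R0 by 4 -> R0=(10,0,0) value=10
Op 6: inc R1 by 1 -> R1=(4,1,0) value=5
Op 7: merge R1<->R2 -> R1=(4,1,0) R2=(4,1,0)
Op 8: merge R2<->R0 -> R2=(10,1,0) R0=(10,1,0)

Answer: 10 1 0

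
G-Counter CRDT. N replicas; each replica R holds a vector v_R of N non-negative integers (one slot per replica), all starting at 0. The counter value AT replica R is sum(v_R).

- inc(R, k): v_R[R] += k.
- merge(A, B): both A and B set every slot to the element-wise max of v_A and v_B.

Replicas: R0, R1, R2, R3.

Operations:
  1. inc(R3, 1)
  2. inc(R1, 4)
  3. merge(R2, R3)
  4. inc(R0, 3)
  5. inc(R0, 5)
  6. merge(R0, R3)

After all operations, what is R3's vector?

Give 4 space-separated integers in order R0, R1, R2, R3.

Answer: 8 0 0 1

Derivation:
Op 1: inc R3 by 1 -> R3=(0,0,0,1) value=1
Op 2: inc R1 by 4 -> R1=(0,4,0,0) value=4
Op 3: merge R2<->R3 -> R2=(0,0,0,1) R3=(0,0,0,1)
Op 4: inc R0 by 3 -> R0=(3,0,0,0) value=3
Op 5: inc R0 by 5 -> R0=(8,0,0,0) value=8
Op 6: merge R0<->R3 -> R0=(8,0,0,1) R3=(8,0,0,1)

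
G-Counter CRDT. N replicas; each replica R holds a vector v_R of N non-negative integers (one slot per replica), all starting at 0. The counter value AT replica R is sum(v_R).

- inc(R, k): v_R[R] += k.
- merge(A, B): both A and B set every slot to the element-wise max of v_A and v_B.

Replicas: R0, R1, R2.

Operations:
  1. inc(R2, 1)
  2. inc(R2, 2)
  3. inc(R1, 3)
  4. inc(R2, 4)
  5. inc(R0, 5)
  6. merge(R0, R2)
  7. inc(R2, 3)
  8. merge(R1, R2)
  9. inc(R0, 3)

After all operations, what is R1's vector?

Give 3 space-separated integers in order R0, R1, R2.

Answer: 5 3 10

Derivation:
Op 1: inc R2 by 1 -> R2=(0,0,1) value=1
Op 2: inc R2 by 2 -> R2=(0,0,3) value=3
Op 3: inc R1 by 3 -> R1=(0,3,0) value=3
Op 4: inc R2 by 4 -> R2=(0,0,7) value=7
Op 5: inc R0 by 5 -> R0=(5,0,0) value=5
Op 6: merge R0<->R2 -> R0=(5,0,7) R2=(5,0,7)
Op 7: inc R2 by 3 -> R2=(5,0,10) value=15
Op 8: merge R1<->R2 -> R1=(5,3,10) R2=(5,3,10)
Op 9: inc R0 by 3 -> R0=(8,0,7) value=15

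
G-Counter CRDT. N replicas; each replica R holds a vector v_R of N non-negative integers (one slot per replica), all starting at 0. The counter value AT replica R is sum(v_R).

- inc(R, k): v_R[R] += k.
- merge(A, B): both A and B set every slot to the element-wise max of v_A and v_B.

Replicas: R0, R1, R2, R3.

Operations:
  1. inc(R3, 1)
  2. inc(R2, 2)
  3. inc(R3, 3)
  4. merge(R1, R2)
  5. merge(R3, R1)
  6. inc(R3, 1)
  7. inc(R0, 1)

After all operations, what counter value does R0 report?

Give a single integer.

Answer: 1

Derivation:
Op 1: inc R3 by 1 -> R3=(0,0,0,1) value=1
Op 2: inc R2 by 2 -> R2=(0,0,2,0) value=2
Op 3: inc R3 by 3 -> R3=(0,0,0,4) value=4
Op 4: merge R1<->R2 -> R1=(0,0,2,0) R2=(0,0,2,0)
Op 5: merge R3<->R1 -> R3=(0,0,2,4) R1=(0,0,2,4)
Op 6: inc R3 by 1 -> R3=(0,0,2,5) value=7
Op 7: inc R0 by 1 -> R0=(1,0,0,0) value=1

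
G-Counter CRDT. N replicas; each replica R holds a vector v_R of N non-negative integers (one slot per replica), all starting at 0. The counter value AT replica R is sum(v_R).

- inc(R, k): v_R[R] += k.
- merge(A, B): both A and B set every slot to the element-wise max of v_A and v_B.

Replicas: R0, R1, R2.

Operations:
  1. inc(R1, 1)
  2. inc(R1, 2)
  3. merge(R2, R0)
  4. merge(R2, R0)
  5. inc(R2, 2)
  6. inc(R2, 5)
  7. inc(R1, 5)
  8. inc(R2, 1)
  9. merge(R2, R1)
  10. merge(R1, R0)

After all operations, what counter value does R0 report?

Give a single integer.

Answer: 16

Derivation:
Op 1: inc R1 by 1 -> R1=(0,1,0) value=1
Op 2: inc R1 by 2 -> R1=(0,3,0) value=3
Op 3: merge R2<->R0 -> R2=(0,0,0) R0=(0,0,0)
Op 4: merge R2<->R0 -> R2=(0,0,0) R0=(0,0,0)
Op 5: inc R2 by 2 -> R2=(0,0,2) value=2
Op 6: inc R2 by 5 -> R2=(0,0,7) value=7
Op 7: inc R1 by 5 -> R1=(0,8,0) value=8
Op 8: inc R2 by 1 -> R2=(0,0,8) value=8
Op 9: merge R2<->R1 -> R2=(0,8,8) R1=(0,8,8)
Op 10: merge R1<->R0 -> R1=(0,8,8) R0=(0,8,8)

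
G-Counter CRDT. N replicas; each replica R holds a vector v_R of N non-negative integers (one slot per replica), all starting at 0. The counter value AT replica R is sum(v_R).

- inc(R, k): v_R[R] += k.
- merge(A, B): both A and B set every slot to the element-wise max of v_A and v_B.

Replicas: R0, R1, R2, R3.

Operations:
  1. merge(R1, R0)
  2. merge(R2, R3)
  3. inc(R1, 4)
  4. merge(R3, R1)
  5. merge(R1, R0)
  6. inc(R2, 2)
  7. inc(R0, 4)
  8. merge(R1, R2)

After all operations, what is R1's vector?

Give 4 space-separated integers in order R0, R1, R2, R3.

Op 1: merge R1<->R0 -> R1=(0,0,0,0) R0=(0,0,0,0)
Op 2: merge R2<->R3 -> R2=(0,0,0,0) R3=(0,0,0,0)
Op 3: inc R1 by 4 -> R1=(0,4,0,0) value=4
Op 4: merge R3<->R1 -> R3=(0,4,0,0) R1=(0,4,0,0)
Op 5: merge R1<->R0 -> R1=(0,4,0,0) R0=(0,4,0,0)
Op 6: inc R2 by 2 -> R2=(0,0,2,0) value=2
Op 7: inc R0 by 4 -> R0=(4,4,0,0) value=8
Op 8: merge R1<->R2 -> R1=(0,4,2,0) R2=(0,4,2,0)

Answer: 0 4 2 0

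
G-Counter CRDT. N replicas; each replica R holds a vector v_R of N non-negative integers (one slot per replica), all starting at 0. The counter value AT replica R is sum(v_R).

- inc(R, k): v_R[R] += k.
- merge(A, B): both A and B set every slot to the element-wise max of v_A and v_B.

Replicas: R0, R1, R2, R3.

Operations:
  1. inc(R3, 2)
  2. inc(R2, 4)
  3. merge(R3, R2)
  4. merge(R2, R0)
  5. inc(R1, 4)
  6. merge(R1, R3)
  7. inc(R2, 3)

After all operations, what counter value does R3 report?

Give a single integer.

Answer: 10

Derivation:
Op 1: inc R3 by 2 -> R3=(0,0,0,2) value=2
Op 2: inc R2 by 4 -> R2=(0,0,4,0) value=4
Op 3: merge R3<->R2 -> R3=(0,0,4,2) R2=(0,0,4,2)
Op 4: merge R2<->R0 -> R2=(0,0,4,2) R0=(0,0,4,2)
Op 5: inc R1 by 4 -> R1=(0,4,0,0) value=4
Op 6: merge R1<->R3 -> R1=(0,4,4,2) R3=(0,4,4,2)
Op 7: inc R2 by 3 -> R2=(0,0,7,2) value=9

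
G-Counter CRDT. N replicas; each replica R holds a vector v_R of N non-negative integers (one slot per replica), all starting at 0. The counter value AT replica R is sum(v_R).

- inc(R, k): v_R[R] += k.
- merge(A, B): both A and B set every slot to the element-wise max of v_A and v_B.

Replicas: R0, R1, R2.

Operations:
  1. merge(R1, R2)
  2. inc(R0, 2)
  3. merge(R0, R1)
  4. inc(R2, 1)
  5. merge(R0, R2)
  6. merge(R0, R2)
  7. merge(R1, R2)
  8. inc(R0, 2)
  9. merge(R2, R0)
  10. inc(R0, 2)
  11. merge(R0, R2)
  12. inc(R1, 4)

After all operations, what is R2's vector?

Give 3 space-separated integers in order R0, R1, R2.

Op 1: merge R1<->R2 -> R1=(0,0,0) R2=(0,0,0)
Op 2: inc R0 by 2 -> R0=(2,0,0) value=2
Op 3: merge R0<->R1 -> R0=(2,0,0) R1=(2,0,0)
Op 4: inc R2 by 1 -> R2=(0,0,1) value=1
Op 5: merge R0<->R2 -> R0=(2,0,1) R2=(2,0,1)
Op 6: merge R0<->R2 -> R0=(2,0,1) R2=(2,0,1)
Op 7: merge R1<->R2 -> R1=(2,0,1) R2=(2,0,1)
Op 8: inc R0 by 2 -> R0=(4,0,1) value=5
Op 9: merge R2<->R0 -> R2=(4,0,1) R0=(4,0,1)
Op 10: inc R0 by 2 -> R0=(6,0,1) value=7
Op 11: merge R0<->R2 -> R0=(6,0,1) R2=(6,0,1)
Op 12: inc R1 by 4 -> R1=(2,4,1) value=7

Answer: 6 0 1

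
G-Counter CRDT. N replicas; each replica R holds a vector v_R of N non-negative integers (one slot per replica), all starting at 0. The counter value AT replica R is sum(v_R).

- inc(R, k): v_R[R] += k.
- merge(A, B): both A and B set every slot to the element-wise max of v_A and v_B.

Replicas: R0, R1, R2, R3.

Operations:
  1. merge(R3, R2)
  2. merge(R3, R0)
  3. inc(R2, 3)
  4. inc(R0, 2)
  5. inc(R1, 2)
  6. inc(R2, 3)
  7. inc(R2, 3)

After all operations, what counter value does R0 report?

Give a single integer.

Op 1: merge R3<->R2 -> R3=(0,0,0,0) R2=(0,0,0,0)
Op 2: merge R3<->R0 -> R3=(0,0,0,0) R0=(0,0,0,0)
Op 3: inc R2 by 3 -> R2=(0,0,3,0) value=3
Op 4: inc R0 by 2 -> R0=(2,0,0,0) value=2
Op 5: inc R1 by 2 -> R1=(0,2,0,0) value=2
Op 6: inc R2 by 3 -> R2=(0,0,6,0) value=6
Op 7: inc R2 by 3 -> R2=(0,0,9,0) value=9

Answer: 2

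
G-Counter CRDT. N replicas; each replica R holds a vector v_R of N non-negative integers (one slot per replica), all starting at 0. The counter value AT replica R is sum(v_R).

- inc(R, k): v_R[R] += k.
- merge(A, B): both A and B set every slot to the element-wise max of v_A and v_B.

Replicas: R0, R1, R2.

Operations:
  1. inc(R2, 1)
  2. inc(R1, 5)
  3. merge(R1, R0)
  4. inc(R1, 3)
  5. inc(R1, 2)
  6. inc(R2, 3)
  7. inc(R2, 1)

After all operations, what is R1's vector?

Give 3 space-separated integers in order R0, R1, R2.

Op 1: inc R2 by 1 -> R2=(0,0,1) value=1
Op 2: inc R1 by 5 -> R1=(0,5,0) value=5
Op 3: merge R1<->R0 -> R1=(0,5,0) R0=(0,5,0)
Op 4: inc R1 by 3 -> R1=(0,8,0) value=8
Op 5: inc R1 by 2 -> R1=(0,10,0) value=10
Op 6: inc R2 by 3 -> R2=(0,0,4) value=4
Op 7: inc R2 by 1 -> R2=(0,0,5) value=5

Answer: 0 10 0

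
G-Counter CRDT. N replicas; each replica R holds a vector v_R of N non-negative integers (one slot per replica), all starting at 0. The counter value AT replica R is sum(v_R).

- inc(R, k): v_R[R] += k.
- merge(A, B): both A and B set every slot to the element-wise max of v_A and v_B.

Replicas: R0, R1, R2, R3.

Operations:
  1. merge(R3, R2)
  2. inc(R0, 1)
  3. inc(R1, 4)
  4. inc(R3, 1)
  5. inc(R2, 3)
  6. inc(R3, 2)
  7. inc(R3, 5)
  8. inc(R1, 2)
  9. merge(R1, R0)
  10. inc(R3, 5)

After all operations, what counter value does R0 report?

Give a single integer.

Answer: 7

Derivation:
Op 1: merge R3<->R2 -> R3=(0,0,0,0) R2=(0,0,0,0)
Op 2: inc R0 by 1 -> R0=(1,0,0,0) value=1
Op 3: inc R1 by 4 -> R1=(0,4,0,0) value=4
Op 4: inc R3 by 1 -> R3=(0,0,0,1) value=1
Op 5: inc R2 by 3 -> R2=(0,0,3,0) value=3
Op 6: inc R3 by 2 -> R3=(0,0,0,3) value=3
Op 7: inc R3 by 5 -> R3=(0,0,0,8) value=8
Op 8: inc R1 by 2 -> R1=(0,6,0,0) value=6
Op 9: merge R1<->R0 -> R1=(1,6,0,0) R0=(1,6,0,0)
Op 10: inc R3 by 5 -> R3=(0,0,0,13) value=13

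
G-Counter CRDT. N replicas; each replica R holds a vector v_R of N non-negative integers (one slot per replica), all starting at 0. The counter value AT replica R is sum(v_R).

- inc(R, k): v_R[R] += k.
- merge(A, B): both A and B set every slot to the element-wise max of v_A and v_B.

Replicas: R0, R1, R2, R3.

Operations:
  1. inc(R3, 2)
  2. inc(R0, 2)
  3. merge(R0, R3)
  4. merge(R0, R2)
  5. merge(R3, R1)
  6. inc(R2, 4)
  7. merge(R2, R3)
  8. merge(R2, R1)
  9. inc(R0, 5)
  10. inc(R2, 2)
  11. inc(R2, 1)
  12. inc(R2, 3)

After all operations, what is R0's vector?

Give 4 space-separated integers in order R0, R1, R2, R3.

Answer: 7 0 0 2

Derivation:
Op 1: inc R3 by 2 -> R3=(0,0,0,2) value=2
Op 2: inc R0 by 2 -> R0=(2,0,0,0) value=2
Op 3: merge R0<->R3 -> R0=(2,0,0,2) R3=(2,0,0,2)
Op 4: merge R0<->R2 -> R0=(2,0,0,2) R2=(2,0,0,2)
Op 5: merge R3<->R1 -> R3=(2,0,0,2) R1=(2,0,0,2)
Op 6: inc R2 by 4 -> R2=(2,0,4,2) value=8
Op 7: merge R2<->R3 -> R2=(2,0,4,2) R3=(2,0,4,2)
Op 8: merge R2<->R1 -> R2=(2,0,4,2) R1=(2,0,4,2)
Op 9: inc R0 by 5 -> R0=(7,0,0,2) value=9
Op 10: inc R2 by 2 -> R2=(2,0,6,2) value=10
Op 11: inc R2 by 1 -> R2=(2,0,7,2) value=11
Op 12: inc R2 by 3 -> R2=(2,0,10,2) value=14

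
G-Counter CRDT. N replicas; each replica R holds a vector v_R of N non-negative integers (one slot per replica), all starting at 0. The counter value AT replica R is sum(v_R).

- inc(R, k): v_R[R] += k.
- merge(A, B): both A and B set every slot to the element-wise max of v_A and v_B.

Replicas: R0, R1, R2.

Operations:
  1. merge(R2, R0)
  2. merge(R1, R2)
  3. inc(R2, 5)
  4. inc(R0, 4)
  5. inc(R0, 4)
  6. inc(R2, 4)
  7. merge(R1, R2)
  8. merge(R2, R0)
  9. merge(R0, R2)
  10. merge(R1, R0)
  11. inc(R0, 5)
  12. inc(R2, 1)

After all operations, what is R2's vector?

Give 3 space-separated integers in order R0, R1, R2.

Answer: 8 0 10

Derivation:
Op 1: merge R2<->R0 -> R2=(0,0,0) R0=(0,0,0)
Op 2: merge R1<->R2 -> R1=(0,0,0) R2=(0,0,0)
Op 3: inc R2 by 5 -> R2=(0,0,5) value=5
Op 4: inc R0 by 4 -> R0=(4,0,0) value=4
Op 5: inc R0 by 4 -> R0=(8,0,0) value=8
Op 6: inc R2 by 4 -> R2=(0,0,9) value=9
Op 7: merge R1<->R2 -> R1=(0,0,9) R2=(0,0,9)
Op 8: merge R2<->R0 -> R2=(8,0,9) R0=(8,0,9)
Op 9: merge R0<->R2 -> R0=(8,0,9) R2=(8,0,9)
Op 10: merge R1<->R0 -> R1=(8,0,9) R0=(8,0,9)
Op 11: inc R0 by 5 -> R0=(13,0,9) value=22
Op 12: inc R2 by 1 -> R2=(8,0,10) value=18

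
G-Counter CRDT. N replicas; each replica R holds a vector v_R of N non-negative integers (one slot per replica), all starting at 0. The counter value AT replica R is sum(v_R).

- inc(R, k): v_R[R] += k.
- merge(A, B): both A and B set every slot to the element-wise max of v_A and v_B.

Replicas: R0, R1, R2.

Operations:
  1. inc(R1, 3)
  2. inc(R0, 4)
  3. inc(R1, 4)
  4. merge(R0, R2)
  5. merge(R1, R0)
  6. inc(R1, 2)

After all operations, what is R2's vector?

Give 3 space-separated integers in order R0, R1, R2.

Op 1: inc R1 by 3 -> R1=(0,3,0) value=3
Op 2: inc R0 by 4 -> R0=(4,0,0) value=4
Op 3: inc R1 by 4 -> R1=(0,7,0) value=7
Op 4: merge R0<->R2 -> R0=(4,0,0) R2=(4,0,0)
Op 5: merge R1<->R0 -> R1=(4,7,0) R0=(4,7,0)
Op 6: inc R1 by 2 -> R1=(4,9,0) value=13

Answer: 4 0 0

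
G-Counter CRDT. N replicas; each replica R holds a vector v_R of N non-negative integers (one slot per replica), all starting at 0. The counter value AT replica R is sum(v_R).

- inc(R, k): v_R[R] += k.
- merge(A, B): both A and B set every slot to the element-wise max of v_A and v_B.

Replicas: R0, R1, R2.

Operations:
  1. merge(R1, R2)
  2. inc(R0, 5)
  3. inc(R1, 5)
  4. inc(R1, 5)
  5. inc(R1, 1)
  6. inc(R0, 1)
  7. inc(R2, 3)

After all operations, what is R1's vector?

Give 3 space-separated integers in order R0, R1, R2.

Op 1: merge R1<->R2 -> R1=(0,0,0) R2=(0,0,0)
Op 2: inc R0 by 5 -> R0=(5,0,0) value=5
Op 3: inc R1 by 5 -> R1=(0,5,0) value=5
Op 4: inc R1 by 5 -> R1=(0,10,0) value=10
Op 5: inc R1 by 1 -> R1=(0,11,0) value=11
Op 6: inc R0 by 1 -> R0=(6,0,0) value=6
Op 7: inc R2 by 3 -> R2=(0,0,3) value=3

Answer: 0 11 0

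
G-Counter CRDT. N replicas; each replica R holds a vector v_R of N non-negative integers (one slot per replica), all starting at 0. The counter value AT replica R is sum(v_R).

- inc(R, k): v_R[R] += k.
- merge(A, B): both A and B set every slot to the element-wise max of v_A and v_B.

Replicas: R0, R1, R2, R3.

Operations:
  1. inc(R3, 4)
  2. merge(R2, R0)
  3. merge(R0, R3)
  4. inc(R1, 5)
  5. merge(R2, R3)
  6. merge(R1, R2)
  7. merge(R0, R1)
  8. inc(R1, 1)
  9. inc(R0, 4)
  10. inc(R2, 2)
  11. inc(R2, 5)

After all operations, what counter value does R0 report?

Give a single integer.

Op 1: inc R3 by 4 -> R3=(0,0,0,4) value=4
Op 2: merge R2<->R0 -> R2=(0,0,0,0) R0=(0,0,0,0)
Op 3: merge R0<->R3 -> R0=(0,0,0,4) R3=(0,0,0,4)
Op 4: inc R1 by 5 -> R1=(0,5,0,0) value=5
Op 5: merge R2<->R3 -> R2=(0,0,0,4) R3=(0,0,0,4)
Op 6: merge R1<->R2 -> R1=(0,5,0,4) R2=(0,5,0,4)
Op 7: merge R0<->R1 -> R0=(0,5,0,4) R1=(0,5,0,4)
Op 8: inc R1 by 1 -> R1=(0,6,0,4) value=10
Op 9: inc R0 by 4 -> R0=(4,5,0,4) value=13
Op 10: inc R2 by 2 -> R2=(0,5,2,4) value=11
Op 11: inc R2 by 5 -> R2=(0,5,7,4) value=16

Answer: 13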